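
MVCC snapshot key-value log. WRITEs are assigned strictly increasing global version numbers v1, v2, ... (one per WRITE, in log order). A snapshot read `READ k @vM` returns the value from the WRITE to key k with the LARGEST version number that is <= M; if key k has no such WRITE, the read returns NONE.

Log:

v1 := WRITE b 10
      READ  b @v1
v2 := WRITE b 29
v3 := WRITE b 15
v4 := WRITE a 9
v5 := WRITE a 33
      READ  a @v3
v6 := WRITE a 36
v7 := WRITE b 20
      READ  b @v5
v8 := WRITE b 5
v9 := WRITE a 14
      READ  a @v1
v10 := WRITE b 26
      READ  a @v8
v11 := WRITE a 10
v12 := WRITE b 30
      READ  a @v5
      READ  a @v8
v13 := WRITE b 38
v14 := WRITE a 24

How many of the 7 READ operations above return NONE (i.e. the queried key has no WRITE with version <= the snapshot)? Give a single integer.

Answer: 2

Derivation:
v1: WRITE b=10  (b history now [(1, 10)])
READ b @v1: history=[(1, 10)] -> pick v1 -> 10
v2: WRITE b=29  (b history now [(1, 10), (2, 29)])
v3: WRITE b=15  (b history now [(1, 10), (2, 29), (3, 15)])
v4: WRITE a=9  (a history now [(4, 9)])
v5: WRITE a=33  (a history now [(4, 9), (5, 33)])
READ a @v3: history=[(4, 9), (5, 33)] -> no version <= 3 -> NONE
v6: WRITE a=36  (a history now [(4, 9), (5, 33), (6, 36)])
v7: WRITE b=20  (b history now [(1, 10), (2, 29), (3, 15), (7, 20)])
READ b @v5: history=[(1, 10), (2, 29), (3, 15), (7, 20)] -> pick v3 -> 15
v8: WRITE b=5  (b history now [(1, 10), (2, 29), (3, 15), (7, 20), (8, 5)])
v9: WRITE a=14  (a history now [(4, 9), (5, 33), (6, 36), (9, 14)])
READ a @v1: history=[(4, 9), (5, 33), (6, 36), (9, 14)] -> no version <= 1 -> NONE
v10: WRITE b=26  (b history now [(1, 10), (2, 29), (3, 15), (7, 20), (8, 5), (10, 26)])
READ a @v8: history=[(4, 9), (5, 33), (6, 36), (9, 14)] -> pick v6 -> 36
v11: WRITE a=10  (a history now [(4, 9), (5, 33), (6, 36), (9, 14), (11, 10)])
v12: WRITE b=30  (b history now [(1, 10), (2, 29), (3, 15), (7, 20), (8, 5), (10, 26), (12, 30)])
READ a @v5: history=[(4, 9), (5, 33), (6, 36), (9, 14), (11, 10)] -> pick v5 -> 33
READ a @v8: history=[(4, 9), (5, 33), (6, 36), (9, 14), (11, 10)] -> pick v6 -> 36
v13: WRITE b=38  (b history now [(1, 10), (2, 29), (3, 15), (7, 20), (8, 5), (10, 26), (12, 30), (13, 38)])
v14: WRITE a=24  (a history now [(4, 9), (5, 33), (6, 36), (9, 14), (11, 10), (14, 24)])
Read results in order: ['10', 'NONE', '15', 'NONE', '36', '33', '36']
NONE count = 2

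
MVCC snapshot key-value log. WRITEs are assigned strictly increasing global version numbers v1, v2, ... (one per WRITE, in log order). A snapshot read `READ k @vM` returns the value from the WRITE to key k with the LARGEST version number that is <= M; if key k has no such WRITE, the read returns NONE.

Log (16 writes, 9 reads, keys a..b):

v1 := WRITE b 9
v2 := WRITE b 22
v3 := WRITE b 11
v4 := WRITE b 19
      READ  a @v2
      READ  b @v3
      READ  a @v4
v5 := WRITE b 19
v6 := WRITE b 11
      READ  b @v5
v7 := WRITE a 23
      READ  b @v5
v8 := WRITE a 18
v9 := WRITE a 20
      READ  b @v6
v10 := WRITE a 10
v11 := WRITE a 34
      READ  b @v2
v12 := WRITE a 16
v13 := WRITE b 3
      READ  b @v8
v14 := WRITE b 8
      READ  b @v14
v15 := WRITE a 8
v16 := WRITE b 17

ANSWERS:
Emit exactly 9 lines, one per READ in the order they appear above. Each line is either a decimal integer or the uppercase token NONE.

v1: WRITE b=9  (b history now [(1, 9)])
v2: WRITE b=22  (b history now [(1, 9), (2, 22)])
v3: WRITE b=11  (b history now [(1, 9), (2, 22), (3, 11)])
v4: WRITE b=19  (b history now [(1, 9), (2, 22), (3, 11), (4, 19)])
READ a @v2: history=[] -> no version <= 2 -> NONE
READ b @v3: history=[(1, 9), (2, 22), (3, 11), (4, 19)] -> pick v3 -> 11
READ a @v4: history=[] -> no version <= 4 -> NONE
v5: WRITE b=19  (b history now [(1, 9), (2, 22), (3, 11), (4, 19), (5, 19)])
v6: WRITE b=11  (b history now [(1, 9), (2, 22), (3, 11), (4, 19), (5, 19), (6, 11)])
READ b @v5: history=[(1, 9), (2, 22), (3, 11), (4, 19), (5, 19), (6, 11)] -> pick v5 -> 19
v7: WRITE a=23  (a history now [(7, 23)])
READ b @v5: history=[(1, 9), (2, 22), (3, 11), (4, 19), (5, 19), (6, 11)] -> pick v5 -> 19
v8: WRITE a=18  (a history now [(7, 23), (8, 18)])
v9: WRITE a=20  (a history now [(7, 23), (8, 18), (9, 20)])
READ b @v6: history=[(1, 9), (2, 22), (3, 11), (4, 19), (5, 19), (6, 11)] -> pick v6 -> 11
v10: WRITE a=10  (a history now [(7, 23), (8, 18), (9, 20), (10, 10)])
v11: WRITE a=34  (a history now [(7, 23), (8, 18), (9, 20), (10, 10), (11, 34)])
READ b @v2: history=[(1, 9), (2, 22), (3, 11), (4, 19), (5, 19), (6, 11)] -> pick v2 -> 22
v12: WRITE a=16  (a history now [(7, 23), (8, 18), (9, 20), (10, 10), (11, 34), (12, 16)])
v13: WRITE b=3  (b history now [(1, 9), (2, 22), (3, 11), (4, 19), (5, 19), (6, 11), (13, 3)])
READ b @v8: history=[(1, 9), (2, 22), (3, 11), (4, 19), (5, 19), (6, 11), (13, 3)] -> pick v6 -> 11
v14: WRITE b=8  (b history now [(1, 9), (2, 22), (3, 11), (4, 19), (5, 19), (6, 11), (13, 3), (14, 8)])
READ b @v14: history=[(1, 9), (2, 22), (3, 11), (4, 19), (5, 19), (6, 11), (13, 3), (14, 8)] -> pick v14 -> 8
v15: WRITE a=8  (a history now [(7, 23), (8, 18), (9, 20), (10, 10), (11, 34), (12, 16), (15, 8)])
v16: WRITE b=17  (b history now [(1, 9), (2, 22), (3, 11), (4, 19), (5, 19), (6, 11), (13, 3), (14, 8), (16, 17)])

Answer: NONE
11
NONE
19
19
11
22
11
8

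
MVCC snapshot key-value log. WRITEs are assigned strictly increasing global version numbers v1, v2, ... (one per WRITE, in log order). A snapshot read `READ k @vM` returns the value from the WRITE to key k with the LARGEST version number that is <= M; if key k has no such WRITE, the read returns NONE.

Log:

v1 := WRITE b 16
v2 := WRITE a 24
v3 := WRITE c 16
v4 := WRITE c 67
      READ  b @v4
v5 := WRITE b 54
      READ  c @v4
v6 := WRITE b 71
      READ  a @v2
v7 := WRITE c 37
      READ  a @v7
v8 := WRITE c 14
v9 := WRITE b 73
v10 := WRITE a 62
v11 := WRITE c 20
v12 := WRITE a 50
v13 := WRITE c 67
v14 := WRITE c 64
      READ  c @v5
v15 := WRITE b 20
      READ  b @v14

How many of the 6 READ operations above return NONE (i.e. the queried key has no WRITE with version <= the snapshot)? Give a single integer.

Answer: 0

Derivation:
v1: WRITE b=16  (b history now [(1, 16)])
v2: WRITE a=24  (a history now [(2, 24)])
v3: WRITE c=16  (c history now [(3, 16)])
v4: WRITE c=67  (c history now [(3, 16), (4, 67)])
READ b @v4: history=[(1, 16)] -> pick v1 -> 16
v5: WRITE b=54  (b history now [(1, 16), (5, 54)])
READ c @v4: history=[(3, 16), (4, 67)] -> pick v4 -> 67
v6: WRITE b=71  (b history now [(1, 16), (5, 54), (6, 71)])
READ a @v2: history=[(2, 24)] -> pick v2 -> 24
v7: WRITE c=37  (c history now [(3, 16), (4, 67), (7, 37)])
READ a @v7: history=[(2, 24)] -> pick v2 -> 24
v8: WRITE c=14  (c history now [(3, 16), (4, 67), (7, 37), (8, 14)])
v9: WRITE b=73  (b history now [(1, 16), (5, 54), (6, 71), (9, 73)])
v10: WRITE a=62  (a history now [(2, 24), (10, 62)])
v11: WRITE c=20  (c history now [(3, 16), (4, 67), (7, 37), (8, 14), (11, 20)])
v12: WRITE a=50  (a history now [(2, 24), (10, 62), (12, 50)])
v13: WRITE c=67  (c history now [(3, 16), (4, 67), (7, 37), (8, 14), (11, 20), (13, 67)])
v14: WRITE c=64  (c history now [(3, 16), (4, 67), (7, 37), (8, 14), (11, 20), (13, 67), (14, 64)])
READ c @v5: history=[(3, 16), (4, 67), (7, 37), (8, 14), (11, 20), (13, 67), (14, 64)] -> pick v4 -> 67
v15: WRITE b=20  (b history now [(1, 16), (5, 54), (6, 71), (9, 73), (15, 20)])
READ b @v14: history=[(1, 16), (5, 54), (6, 71), (9, 73), (15, 20)] -> pick v9 -> 73
Read results in order: ['16', '67', '24', '24', '67', '73']
NONE count = 0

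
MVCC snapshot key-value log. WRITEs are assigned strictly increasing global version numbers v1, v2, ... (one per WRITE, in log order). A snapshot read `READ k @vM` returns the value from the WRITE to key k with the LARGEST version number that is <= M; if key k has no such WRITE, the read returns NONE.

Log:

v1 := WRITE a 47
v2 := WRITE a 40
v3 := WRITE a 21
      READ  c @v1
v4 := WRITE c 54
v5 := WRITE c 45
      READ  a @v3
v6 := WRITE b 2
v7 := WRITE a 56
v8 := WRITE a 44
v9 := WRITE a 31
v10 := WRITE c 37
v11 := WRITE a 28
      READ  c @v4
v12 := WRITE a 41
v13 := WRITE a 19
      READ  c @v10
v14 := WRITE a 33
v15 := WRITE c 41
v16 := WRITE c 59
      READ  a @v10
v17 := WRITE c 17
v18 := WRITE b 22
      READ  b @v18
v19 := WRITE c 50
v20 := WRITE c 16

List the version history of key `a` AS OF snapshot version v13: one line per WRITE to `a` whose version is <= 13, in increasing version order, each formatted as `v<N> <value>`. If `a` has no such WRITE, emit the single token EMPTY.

Scan writes for key=a with version <= 13:
  v1 WRITE a 47 -> keep
  v2 WRITE a 40 -> keep
  v3 WRITE a 21 -> keep
  v4 WRITE c 54 -> skip
  v5 WRITE c 45 -> skip
  v6 WRITE b 2 -> skip
  v7 WRITE a 56 -> keep
  v8 WRITE a 44 -> keep
  v9 WRITE a 31 -> keep
  v10 WRITE c 37 -> skip
  v11 WRITE a 28 -> keep
  v12 WRITE a 41 -> keep
  v13 WRITE a 19 -> keep
  v14 WRITE a 33 -> drop (> snap)
  v15 WRITE c 41 -> skip
  v16 WRITE c 59 -> skip
  v17 WRITE c 17 -> skip
  v18 WRITE b 22 -> skip
  v19 WRITE c 50 -> skip
  v20 WRITE c 16 -> skip
Collected: [(1, 47), (2, 40), (3, 21), (7, 56), (8, 44), (9, 31), (11, 28), (12, 41), (13, 19)]

Answer: v1 47
v2 40
v3 21
v7 56
v8 44
v9 31
v11 28
v12 41
v13 19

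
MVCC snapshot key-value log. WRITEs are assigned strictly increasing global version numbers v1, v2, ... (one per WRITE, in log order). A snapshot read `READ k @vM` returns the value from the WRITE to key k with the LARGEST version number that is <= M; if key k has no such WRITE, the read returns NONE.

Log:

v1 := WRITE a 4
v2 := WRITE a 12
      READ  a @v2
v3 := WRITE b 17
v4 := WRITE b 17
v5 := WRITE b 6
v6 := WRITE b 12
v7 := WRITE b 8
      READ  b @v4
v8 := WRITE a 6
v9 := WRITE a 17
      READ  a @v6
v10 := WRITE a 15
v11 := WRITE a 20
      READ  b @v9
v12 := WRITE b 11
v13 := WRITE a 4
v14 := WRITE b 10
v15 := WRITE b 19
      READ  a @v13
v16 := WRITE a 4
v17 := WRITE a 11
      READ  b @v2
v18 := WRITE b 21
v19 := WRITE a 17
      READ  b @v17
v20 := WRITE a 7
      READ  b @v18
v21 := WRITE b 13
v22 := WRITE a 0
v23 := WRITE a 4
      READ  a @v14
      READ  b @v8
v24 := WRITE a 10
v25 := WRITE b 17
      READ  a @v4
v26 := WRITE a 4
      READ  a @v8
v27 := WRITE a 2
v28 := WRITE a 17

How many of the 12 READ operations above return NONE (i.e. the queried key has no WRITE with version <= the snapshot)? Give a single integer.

Answer: 1

Derivation:
v1: WRITE a=4  (a history now [(1, 4)])
v2: WRITE a=12  (a history now [(1, 4), (2, 12)])
READ a @v2: history=[(1, 4), (2, 12)] -> pick v2 -> 12
v3: WRITE b=17  (b history now [(3, 17)])
v4: WRITE b=17  (b history now [(3, 17), (4, 17)])
v5: WRITE b=6  (b history now [(3, 17), (4, 17), (5, 6)])
v6: WRITE b=12  (b history now [(3, 17), (4, 17), (5, 6), (6, 12)])
v7: WRITE b=8  (b history now [(3, 17), (4, 17), (5, 6), (6, 12), (7, 8)])
READ b @v4: history=[(3, 17), (4, 17), (5, 6), (6, 12), (7, 8)] -> pick v4 -> 17
v8: WRITE a=6  (a history now [(1, 4), (2, 12), (8, 6)])
v9: WRITE a=17  (a history now [(1, 4), (2, 12), (8, 6), (9, 17)])
READ a @v6: history=[(1, 4), (2, 12), (8, 6), (9, 17)] -> pick v2 -> 12
v10: WRITE a=15  (a history now [(1, 4), (2, 12), (8, 6), (9, 17), (10, 15)])
v11: WRITE a=20  (a history now [(1, 4), (2, 12), (8, 6), (9, 17), (10, 15), (11, 20)])
READ b @v9: history=[(3, 17), (4, 17), (5, 6), (6, 12), (7, 8)] -> pick v7 -> 8
v12: WRITE b=11  (b history now [(3, 17), (4, 17), (5, 6), (6, 12), (7, 8), (12, 11)])
v13: WRITE a=4  (a history now [(1, 4), (2, 12), (8, 6), (9, 17), (10, 15), (11, 20), (13, 4)])
v14: WRITE b=10  (b history now [(3, 17), (4, 17), (5, 6), (6, 12), (7, 8), (12, 11), (14, 10)])
v15: WRITE b=19  (b history now [(3, 17), (4, 17), (5, 6), (6, 12), (7, 8), (12, 11), (14, 10), (15, 19)])
READ a @v13: history=[(1, 4), (2, 12), (8, 6), (9, 17), (10, 15), (11, 20), (13, 4)] -> pick v13 -> 4
v16: WRITE a=4  (a history now [(1, 4), (2, 12), (8, 6), (9, 17), (10, 15), (11, 20), (13, 4), (16, 4)])
v17: WRITE a=11  (a history now [(1, 4), (2, 12), (8, 6), (9, 17), (10, 15), (11, 20), (13, 4), (16, 4), (17, 11)])
READ b @v2: history=[(3, 17), (4, 17), (5, 6), (6, 12), (7, 8), (12, 11), (14, 10), (15, 19)] -> no version <= 2 -> NONE
v18: WRITE b=21  (b history now [(3, 17), (4, 17), (5, 6), (6, 12), (7, 8), (12, 11), (14, 10), (15, 19), (18, 21)])
v19: WRITE a=17  (a history now [(1, 4), (2, 12), (8, 6), (9, 17), (10, 15), (11, 20), (13, 4), (16, 4), (17, 11), (19, 17)])
READ b @v17: history=[(3, 17), (4, 17), (5, 6), (6, 12), (7, 8), (12, 11), (14, 10), (15, 19), (18, 21)] -> pick v15 -> 19
v20: WRITE a=7  (a history now [(1, 4), (2, 12), (8, 6), (9, 17), (10, 15), (11, 20), (13, 4), (16, 4), (17, 11), (19, 17), (20, 7)])
READ b @v18: history=[(3, 17), (4, 17), (5, 6), (6, 12), (7, 8), (12, 11), (14, 10), (15, 19), (18, 21)] -> pick v18 -> 21
v21: WRITE b=13  (b history now [(3, 17), (4, 17), (5, 6), (6, 12), (7, 8), (12, 11), (14, 10), (15, 19), (18, 21), (21, 13)])
v22: WRITE a=0  (a history now [(1, 4), (2, 12), (8, 6), (9, 17), (10, 15), (11, 20), (13, 4), (16, 4), (17, 11), (19, 17), (20, 7), (22, 0)])
v23: WRITE a=4  (a history now [(1, 4), (2, 12), (8, 6), (9, 17), (10, 15), (11, 20), (13, 4), (16, 4), (17, 11), (19, 17), (20, 7), (22, 0), (23, 4)])
READ a @v14: history=[(1, 4), (2, 12), (8, 6), (9, 17), (10, 15), (11, 20), (13, 4), (16, 4), (17, 11), (19, 17), (20, 7), (22, 0), (23, 4)] -> pick v13 -> 4
READ b @v8: history=[(3, 17), (4, 17), (5, 6), (6, 12), (7, 8), (12, 11), (14, 10), (15, 19), (18, 21), (21, 13)] -> pick v7 -> 8
v24: WRITE a=10  (a history now [(1, 4), (2, 12), (8, 6), (9, 17), (10, 15), (11, 20), (13, 4), (16, 4), (17, 11), (19, 17), (20, 7), (22, 0), (23, 4), (24, 10)])
v25: WRITE b=17  (b history now [(3, 17), (4, 17), (5, 6), (6, 12), (7, 8), (12, 11), (14, 10), (15, 19), (18, 21), (21, 13), (25, 17)])
READ a @v4: history=[(1, 4), (2, 12), (8, 6), (9, 17), (10, 15), (11, 20), (13, 4), (16, 4), (17, 11), (19, 17), (20, 7), (22, 0), (23, 4), (24, 10)] -> pick v2 -> 12
v26: WRITE a=4  (a history now [(1, 4), (2, 12), (8, 6), (9, 17), (10, 15), (11, 20), (13, 4), (16, 4), (17, 11), (19, 17), (20, 7), (22, 0), (23, 4), (24, 10), (26, 4)])
READ a @v8: history=[(1, 4), (2, 12), (8, 6), (9, 17), (10, 15), (11, 20), (13, 4), (16, 4), (17, 11), (19, 17), (20, 7), (22, 0), (23, 4), (24, 10), (26, 4)] -> pick v8 -> 6
v27: WRITE a=2  (a history now [(1, 4), (2, 12), (8, 6), (9, 17), (10, 15), (11, 20), (13, 4), (16, 4), (17, 11), (19, 17), (20, 7), (22, 0), (23, 4), (24, 10), (26, 4), (27, 2)])
v28: WRITE a=17  (a history now [(1, 4), (2, 12), (8, 6), (9, 17), (10, 15), (11, 20), (13, 4), (16, 4), (17, 11), (19, 17), (20, 7), (22, 0), (23, 4), (24, 10), (26, 4), (27, 2), (28, 17)])
Read results in order: ['12', '17', '12', '8', '4', 'NONE', '19', '21', '4', '8', '12', '6']
NONE count = 1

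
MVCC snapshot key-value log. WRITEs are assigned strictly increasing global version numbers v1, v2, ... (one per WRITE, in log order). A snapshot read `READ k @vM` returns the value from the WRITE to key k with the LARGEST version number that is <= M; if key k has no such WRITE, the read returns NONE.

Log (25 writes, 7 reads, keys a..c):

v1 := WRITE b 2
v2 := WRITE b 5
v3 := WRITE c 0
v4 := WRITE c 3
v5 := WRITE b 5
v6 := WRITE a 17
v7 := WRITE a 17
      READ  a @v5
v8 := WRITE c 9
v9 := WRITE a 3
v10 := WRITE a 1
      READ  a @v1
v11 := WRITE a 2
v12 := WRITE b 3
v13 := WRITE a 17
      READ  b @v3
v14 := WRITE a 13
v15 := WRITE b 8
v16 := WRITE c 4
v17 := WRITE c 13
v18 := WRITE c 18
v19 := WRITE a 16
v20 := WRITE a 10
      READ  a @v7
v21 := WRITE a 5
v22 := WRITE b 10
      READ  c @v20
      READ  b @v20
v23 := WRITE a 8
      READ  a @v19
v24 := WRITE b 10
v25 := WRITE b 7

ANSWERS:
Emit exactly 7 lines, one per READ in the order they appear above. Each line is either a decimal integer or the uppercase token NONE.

Answer: NONE
NONE
5
17
18
8
16

Derivation:
v1: WRITE b=2  (b history now [(1, 2)])
v2: WRITE b=5  (b history now [(1, 2), (2, 5)])
v3: WRITE c=0  (c history now [(3, 0)])
v4: WRITE c=3  (c history now [(3, 0), (4, 3)])
v5: WRITE b=5  (b history now [(1, 2), (2, 5), (5, 5)])
v6: WRITE a=17  (a history now [(6, 17)])
v7: WRITE a=17  (a history now [(6, 17), (7, 17)])
READ a @v5: history=[(6, 17), (7, 17)] -> no version <= 5 -> NONE
v8: WRITE c=9  (c history now [(3, 0), (4, 3), (8, 9)])
v9: WRITE a=3  (a history now [(6, 17), (7, 17), (9, 3)])
v10: WRITE a=1  (a history now [(6, 17), (7, 17), (9, 3), (10, 1)])
READ a @v1: history=[(6, 17), (7, 17), (9, 3), (10, 1)] -> no version <= 1 -> NONE
v11: WRITE a=2  (a history now [(6, 17), (7, 17), (9, 3), (10, 1), (11, 2)])
v12: WRITE b=3  (b history now [(1, 2), (2, 5), (5, 5), (12, 3)])
v13: WRITE a=17  (a history now [(6, 17), (7, 17), (9, 3), (10, 1), (11, 2), (13, 17)])
READ b @v3: history=[(1, 2), (2, 5), (5, 5), (12, 3)] -> pick v2 -> 5
v14: WRITE a=13  (a history now [(6, 17), (7, 17), (9, 3), (10, 1), (11, 2), (13, 17), (14, 13)])
v15: WRITE b=8  (b history now [(1, 2), (2, 5), (5, 5), (12, 3), (15, 8)])
v16: WRITE c=4  (c history now [(3, 0), (4, 3), (8, 9), (16, 4)])
v17: WRITE c=13  (c history now [(3, 0), (4, 3), (8, 9), (16, 4), (17, 13)])
v18: WRITE c=18  (c history now [(3, 0), (4, 3), (8, 9), (16, 4), (17, 13), (18, 18)])
v19: WRITE a=16  (a history now [(6, 17), (7, 17), (9, 3), (10, 1), (11, 2), (13, 17), (14, 13), (19, 16)])
v20: WRITE a=10  (a history now [(6, 17), (7, 17), (9, 3), (10, 1), (11, 2), (13, 17), (14, 13), (19, 16), (20, 10)])
READ a @v7: history=[(6, 17), (7, 17), (9, 3), (10, 1), (11, 2), (13, 17), (14, 13), (19, 16), (20, 10)] -> pick v7 -> 17
v21: WRITE a=5  (a history now [(6, 17), (7, 17), (9, 3), (10, 1), (11, 2), (13, 17), (14, 13), (19, 16), (20, 10), (21, 5)])
v22: WRITE b=10  (b history now [(1, 2), (2, 5), (5, 5), (12, 3), (15, 8), (22, 10)])
READ c @v20: history=[(3, 0), (4, 3), (8, 9), (16, 4), (17, 13), (18, 18)] -> pick v18 -> 18
READ b @v20: history=[(1, 2), (2, 5), (5, 5), (12, 3), (15, 8), (22, 10)] -> pick v15 -> 8
v23: WRITE a=8  (a history now [(6, 17), (7, 17), (9, 3), (10, 1), (11, 2), (13, 17), (14, 13), (19, 16), (20, 10), (21, 5), (23, 8)])
READ a @v19: history=[(6, 17), (7, 17), (9, 3), (10, 1), (11, 2), (13, 17), (14, 13), (19, 16), (20, 10), (21, 5), (23, 8)] -> pick v19 -> 16
v24: WRITE b=10  (b history now [(1, 2), (2, 5), (5, 5), (12, 3), (15, 8), (22, 10), (24, 10)])
v25: WRITE b=7  (b history now [(1, 2), (2, 5), (5, 5), (12, 3), (15, 8), (22, 10), (24, 10), (25, 7)])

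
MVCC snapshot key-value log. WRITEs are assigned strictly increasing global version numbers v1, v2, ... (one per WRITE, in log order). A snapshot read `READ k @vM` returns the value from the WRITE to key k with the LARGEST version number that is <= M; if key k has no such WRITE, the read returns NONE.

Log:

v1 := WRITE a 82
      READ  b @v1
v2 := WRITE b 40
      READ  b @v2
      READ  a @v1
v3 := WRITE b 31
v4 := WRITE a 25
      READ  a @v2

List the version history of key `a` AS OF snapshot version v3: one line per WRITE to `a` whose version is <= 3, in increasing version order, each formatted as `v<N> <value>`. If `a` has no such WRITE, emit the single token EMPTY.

Answer: v1 82

Derivation:
Scan writes for key=a with version <= 3:
  v1 WRITE a 82 -> keep
  v2 WRITE b 40 -> skip
  v3 WRITE b 31 -> skip
  v4 WRITE a 25 -> drop (> snap)
Collected: [(1, 82)]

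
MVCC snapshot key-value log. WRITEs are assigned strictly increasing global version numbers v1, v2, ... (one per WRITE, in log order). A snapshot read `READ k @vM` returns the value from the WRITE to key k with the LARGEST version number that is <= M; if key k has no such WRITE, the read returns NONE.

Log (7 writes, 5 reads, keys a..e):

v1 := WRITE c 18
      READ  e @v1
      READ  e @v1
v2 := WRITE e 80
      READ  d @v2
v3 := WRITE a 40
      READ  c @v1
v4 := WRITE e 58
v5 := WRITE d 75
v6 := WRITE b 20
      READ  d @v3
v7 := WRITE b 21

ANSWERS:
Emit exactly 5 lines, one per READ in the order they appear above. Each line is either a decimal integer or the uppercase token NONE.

Answer: NONE
NONE
NONE
18
NONE

Derivation:
v1: WRITE c=18  (c history now [(1, 18)])
READ e @v1: history=[] -> no version <= 1 -> NONE
READ e @v1: history=[] -> no version <= 1 -> NONE
v2: WRITE e=80  (e history now [(2, 80)])
READ d @v2: history=[] -> no version <= 2 -> NONE
v3: WRITE a=40  (a history now [(3, 40)])
READ c @v1: history=[(1, 18)] -> pick v1 -> 18
v4: WRITE e=58  (e history now [(2, 80), (4, 58)])
v5: WRITE d=75  (d history now [(5, 75)])
v6: WRITE b=20  (b history now [(6, 20)])
READ d @v3: history=[(5, 75)] -> no version <= 3 -> NONE
v7: WRITE b=21  (b history now [(6, 20), (7, 21)])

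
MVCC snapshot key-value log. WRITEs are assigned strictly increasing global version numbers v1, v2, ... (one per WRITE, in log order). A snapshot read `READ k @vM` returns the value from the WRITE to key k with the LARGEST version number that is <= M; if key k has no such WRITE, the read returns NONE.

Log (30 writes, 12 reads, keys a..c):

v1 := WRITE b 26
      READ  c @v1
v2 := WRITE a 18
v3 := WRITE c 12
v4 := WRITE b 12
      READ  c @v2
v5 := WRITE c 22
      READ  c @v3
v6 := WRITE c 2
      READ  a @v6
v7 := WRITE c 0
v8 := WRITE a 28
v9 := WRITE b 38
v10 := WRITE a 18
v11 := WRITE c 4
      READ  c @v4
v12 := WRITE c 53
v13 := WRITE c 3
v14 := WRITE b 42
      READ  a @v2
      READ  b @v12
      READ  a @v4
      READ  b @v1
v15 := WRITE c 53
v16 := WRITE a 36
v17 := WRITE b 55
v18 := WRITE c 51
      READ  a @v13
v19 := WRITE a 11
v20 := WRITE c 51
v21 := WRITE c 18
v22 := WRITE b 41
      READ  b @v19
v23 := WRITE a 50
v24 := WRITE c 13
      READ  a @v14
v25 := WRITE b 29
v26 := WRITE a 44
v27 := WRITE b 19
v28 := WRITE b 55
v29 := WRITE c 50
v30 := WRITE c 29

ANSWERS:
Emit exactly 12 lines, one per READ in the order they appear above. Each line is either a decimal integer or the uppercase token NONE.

Answer: NONE
NONE
12
18
12
18
38
18
26
18
55
18

Derivation:
v1: WRITE b=26  (b history now [(1, 26)])
READ c @v1: history=[] -> no version <= 1 -> NONE
v2: WRITE a=18  (a history now [(2, 18)])
v3: WRITE c=12  (c history now [(3, 12)])
v4: WRITE b=12  (b history now [(1, 26), (4, 12)])
READ c @v2: history=[(3, 12)] -> no version <= 2 -> NONE
v5: WRITE c=22  (c history now [(3, 12), (5, 22)])
READ c @v3: history=[(3, 12), (5, 22)] -> pick v3 -> 12
v6: WRITE c=2  (c history now [(3, 12), (5, 22), (6, 2)])
READ a @v6: history=[(2, 18)] -> pick v2 -> 18
v7: WRITE c=0  (c history now [(3, 12), (5, 22), (6, 2), (7, 0)])
v8: WRITE a=28  (a history now [(2, 18), (8, 28)])
v9: WRITE b=38  (b history now [(1, 26), (4, 12), (9, 38)])
v10: WRITE a=18  (a history now [(2, 18), (8, 28), (10, 18)])
v11: WRITE c=4  (c history now [(3, 12), (5, 22), (6, 2), (7, 0), (11, 4)])
READ c @v4: history=[(3, 12), (5, 22), (6, 2), (7, 0), (11, 4)] -> pick v3 -> 12
v12: WRITE c=53  (c history now [(3, 12), (5, 22), (6, 2), (7, 0), (11, 4), (12, 53)])
v13: WRITE c=3  (c history now [(3, 12), (5, 22), (6, 2), (7, 0), (11, 4), (12, 53), (13, 3)])
v14: WRITE b=42  (b history now [(1, 26), (4, 12), (9, 38), (14, 42)])
READ a @v2: history=[(2, 18), (8, 28), (10, 18)] -> pick v2 -> 18
READ b @v12: history=[(1, 26), (4, 12), (9, 38), (14, 42)] -> pick v9 -> 38
READ a @v4: history=[(2, 18), (8, 28), (10, 18)] -> pick v2 -> 18
READ b @v1: history=[(1, 26), (4, 12), (9, 38), (14, 42)] -> pick v1 -> 26
v15: WRITE c=53  (c history now [(3, 12), (5, 22), (6, 2), (7, 0), (11, 4), (12, 53), (13, 3), (15, 53)])
v16: WRITE a=36  (a history now [(2, 18), (8, 28), (10, 18), (16, 36)])
v17: WRITE b=55  (b history now [(1, 26), (4, 12), (9, 38), (14, 42), (17, 55)])
v18: WRITE c=51  (c history now [(3, 12), (5, 22), (6, 2), (7, 0), (11, 4), (12, 53), (13, 3), (15, 53), (18, 51)])
READ a @v13: history=[(2, 18), (8, 28), (10, 18), (16, 36)] -> pick v10 -> 18
v19: WRITE a=11  (a history now [(2, 18), (8, 28), (10, 18), (16, 36), (19, 11)])
v20: WRITE c=51  (c history now [(3, 12), (5, 22), (6, 2), (7, 0), (11, 4), (12, 53), (13, 3), (15, 53), (18, 51), (20, 51)])
v21: WRITE c=18  (c history now [(3, 12), (5, 22), (6, 2), (7, 0), (11, 4), (12, 53), (13, 3), (15, 53), (18, 51), (20, 51), (21, 18)])
v22: WRITE b=41  (b history now [(1, 26), (4, 12), (9, 38), (14, 42), (17, 55), (22, 41)])
READ b @v19: history=[(1, 26), (4, 12), (9, 38), (14, 42), (17, 55), (22, 41)] -> pick v17 -> 55
v23: WRITE a=50  (a history now [(2, 18), (8, 28), (10, 18), (16, 36), (19, 11), (23, 50)])
v24: WRITE c=13  (c history now [(3, 12), (5, 22), (6, 2), (7, 0), (11, 4), (12, 53), (13, 3), (15, 53), (18, 51), (20, 51), (21, 18), (24, 13)])
READ a @v14: history=[(2, 18), (8, 28), (10, 18), (16, 36), (19, 11), (23, 50)] -> pick v10 -> 18
v25: WRITE b=29  (b history now [(1, 26), (4, 12), (9, 38), (14, 42), (17, 55), (22, 41), (25, 29)])
v26: WRITE a=44  (a history now [(2, 18), (8, 28), (10, 18), (16, 36), (19, 11), (23, 50), (26, 44)])
v27: WRITE b=19  (b history now [(1, 26), (4, 12), (9, 38), (14, 42), (17, 55), (22, 41), (25, 29), (27, 19)])
v28: WRITE b=55  (b history now [(1, 26), (4, 12), (9, 38), (14, 42), (17, 55), (22, 41), (25, 29), (27, 19), (28, 55)])
v29: WRITE c=50  (c history now [(3, 12), (5, 22), (6, 2), (7, 0), (11, 4), (12, 53), (13, 3), (15, 53), (18, 51), (20, 51), (21, 18), (24, 13), (29, 50)])
v30: WRITE c=29  (c history now [(3, 12), (5, 22), (6, 2), (7, 0), (11, 4), (12, 53), (13, 3), (15, 53), (18, 51), (20, 51), (21, 18), (24, 13), (29, 50), (30, 29)])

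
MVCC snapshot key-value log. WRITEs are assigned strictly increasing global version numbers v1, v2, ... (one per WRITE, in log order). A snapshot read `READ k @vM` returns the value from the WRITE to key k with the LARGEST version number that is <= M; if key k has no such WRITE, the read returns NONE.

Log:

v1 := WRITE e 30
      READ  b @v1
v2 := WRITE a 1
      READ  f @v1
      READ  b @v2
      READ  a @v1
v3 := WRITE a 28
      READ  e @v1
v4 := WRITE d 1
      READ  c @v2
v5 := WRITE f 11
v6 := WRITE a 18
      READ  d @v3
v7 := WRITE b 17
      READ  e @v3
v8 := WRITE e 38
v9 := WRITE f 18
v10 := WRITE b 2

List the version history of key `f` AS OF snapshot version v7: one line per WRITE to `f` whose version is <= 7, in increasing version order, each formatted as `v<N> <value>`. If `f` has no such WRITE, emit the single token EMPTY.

Scan writes for key=f with version <= 7:
  v1 WRITE e 30 -> skip
  v2 WRITE a 1 -> skip
  v3 WRITE a 28 -> skip
  v4 WRITE d 1 -> skip
  v5 WRITE f 11 -> keep
  v6 WRITE a 18 -> skip
  v7 WRITE b 17 -> skip
  v8 WRITE e 38 -> skip
  v9 WRITE f 18 -> drop (> snap)
  v10 WRITE b 2 -> skip
Collected: [(5, 11)]

Answer: v5 11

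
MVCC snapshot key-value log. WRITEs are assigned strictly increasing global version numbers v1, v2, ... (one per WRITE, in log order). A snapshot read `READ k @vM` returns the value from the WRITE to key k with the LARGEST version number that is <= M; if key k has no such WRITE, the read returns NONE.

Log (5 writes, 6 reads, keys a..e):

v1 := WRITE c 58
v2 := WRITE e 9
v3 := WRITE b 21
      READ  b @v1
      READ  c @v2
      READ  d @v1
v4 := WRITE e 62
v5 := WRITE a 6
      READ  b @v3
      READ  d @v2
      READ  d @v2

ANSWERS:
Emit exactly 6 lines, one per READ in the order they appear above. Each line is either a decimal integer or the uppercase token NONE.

v1: WRITE c=58  (c history now [(1, 58)])
v2: WRITE e=9  (e history now [(2, 9)])
v3: WRITE b=21  (b history now [(3, 21)])
READ b @v1: history=[(3, 21)] -> no version <= 1 -> NONE
READ c @v2: history=[(1, 58)] -> pick v1 -> 58
READ d @v1: history=[] -> no version <= 1 -> NONE
v4: WRITE e=62  (e history now [(2, 9), (4, 62)])
v5: WRITE a=6  (a history now [(5, 6)])
READ b @v3: history=[(3, 21)] -> pick v3 -> 21
READ d @v2: history=[] -> no version <= 2 -> NONE
READ d @v2: history=[] -> no version <= 2 -> NONE

Answer: NONE
58
NONE
21
NONE
NONE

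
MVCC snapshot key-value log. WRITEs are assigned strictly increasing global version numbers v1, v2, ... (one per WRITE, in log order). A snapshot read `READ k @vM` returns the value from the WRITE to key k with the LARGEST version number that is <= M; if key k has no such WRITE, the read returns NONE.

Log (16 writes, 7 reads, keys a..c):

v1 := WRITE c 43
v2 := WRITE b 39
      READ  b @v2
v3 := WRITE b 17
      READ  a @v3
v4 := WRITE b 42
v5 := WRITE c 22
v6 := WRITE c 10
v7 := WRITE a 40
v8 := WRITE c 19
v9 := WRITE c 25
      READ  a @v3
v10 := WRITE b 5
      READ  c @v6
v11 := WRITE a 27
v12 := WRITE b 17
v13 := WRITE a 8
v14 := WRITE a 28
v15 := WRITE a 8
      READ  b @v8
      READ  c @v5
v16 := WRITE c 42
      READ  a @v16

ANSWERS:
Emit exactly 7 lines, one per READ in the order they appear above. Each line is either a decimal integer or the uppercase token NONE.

v1: WRITE c=43  (c history now [(1, 43)])
v2: WRITE b=39  (b history now [(2, 39)])
READ b @v2: history=[(2, 39)] -> pick v2 -> 39
v3: WRITE b=17  (b history now [(2, 39), (3, 17)])
READ a @v3: history=[] -> no version <= 3 -> NONE
v4: WRITE b=42  (b history now [(2, 39), (3, 17), (4, 42)])
v5: WRITE c=22  (c history now [(1, 43), (5, 22)])
v6: WRITE c=10  (c history now [(1, 43), (5, 22), (6, 10)])
v7: WRITE a=40  (a history now [(7, 40)])
v8: WRITE c=19  (c history now [(1, 43), (5, 22), (6, 10), (8, 19)])
v9: WRITE c=25  (c history now [(1, 43), (5, 22), (6, 10), (8, 19), (9, 25)])
READ a @v3: history=[(7, 40)] -> no version <= 3 -> NONE
v10: WRITE b=5  (b history now [(2, 39), (3, 17), (4, 42), (10, 5)])
READ c @v6: history=[(1, 43), (5, 22), (6, 10), (8, 19), (9, 25)] -> pick v6 -> 10
v11: WRITE a=27  (a history now [(7, 40), (11, 27)])
v12: WRITE b=17  (b history now [(2, 39), (3, 17), (4, 42), (10, 5), (12, 17)])
v13: WRITE a=8  (a history now [(7, 40), (11, 27), (13, 8)])
v14: WRITE a=28  (a history now [(7, 40), (11, 27), (13, 8), (14, 28)])
v15: WRITE a=8  (a history now [(7, 40), (11, 27), (13, 8), (14, 28), (15, 8)])
READ b @v8: history=[(2, 39), (3, 17), (4, 42), (10, 5), (12, 17)] -> pick v4 -> 42
READ c @v5: history=[(1, 43), (5, 22), (6, 10), (8, 19), (9, 25)] -> pick v5 -> 22
v16: WRITE c=42  (c history now [(1, 43), (5, 22), (6, 10), (8, 19), (9, 25), (16, 42)])
READ a @v16: history=[(7, 40), (11, 27), (13, 8), (14, 28), (15, 8)] -> pick v15 -> 8

Answer: 39
NONE
NONE
10
42
22
8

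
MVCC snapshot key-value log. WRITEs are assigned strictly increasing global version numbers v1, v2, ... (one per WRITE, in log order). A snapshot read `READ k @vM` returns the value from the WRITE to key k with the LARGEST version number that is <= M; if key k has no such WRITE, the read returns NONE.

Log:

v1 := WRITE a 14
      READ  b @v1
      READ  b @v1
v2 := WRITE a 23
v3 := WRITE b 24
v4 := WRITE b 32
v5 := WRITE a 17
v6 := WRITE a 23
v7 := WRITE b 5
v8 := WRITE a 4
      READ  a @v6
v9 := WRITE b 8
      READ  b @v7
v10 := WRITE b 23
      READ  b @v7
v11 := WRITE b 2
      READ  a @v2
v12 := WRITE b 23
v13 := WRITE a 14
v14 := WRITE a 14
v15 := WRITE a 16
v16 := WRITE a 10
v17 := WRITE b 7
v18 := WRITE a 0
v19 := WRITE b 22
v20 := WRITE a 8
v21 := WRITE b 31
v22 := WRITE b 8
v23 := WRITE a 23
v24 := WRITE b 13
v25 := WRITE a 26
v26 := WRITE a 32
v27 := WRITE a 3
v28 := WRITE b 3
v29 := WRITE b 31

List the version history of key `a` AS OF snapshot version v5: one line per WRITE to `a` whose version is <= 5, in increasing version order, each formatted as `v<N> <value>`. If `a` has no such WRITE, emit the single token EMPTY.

Scan writes for key=a with version <= 5:
  v1 WRITE a 14 -> keep
  v2 WRITE a 23 -> keep
  v3 WRITE b 24 -> skip
  v4 WRITE b 32 -> skip
  v5 WRITE a 17 -> keep
  v6 WRITE a 23 -> drop (> snap)
  v7 WRITE b 5 -> skip
  v8 WRITE a 4 -> drop (> snap)
  v9 WRITE b 8 -> skip
  v10 WRITE b 23 -> skip
  v11 WRITE b 2 -> skip
  v12 WRITE b 23 -> skip
  v13 WRITE a 14 -> drop (> snap)
  v14 WRITE a 14 -> drop (> snap)
  v15 WRITE a 16 -> drop (> snap)
  v16 WRITE a 10 -> drop (> snap)
  v17 WRITE b 7 -> skip
  v18 WRITE a 0 -> drop (> snap)
  v19 WRITE b 22 -> skip
  v20 WRITE a 8 -> drop (> snap)
  v21 WRITE b 31 -> skip
  v22 WRITE b 8 -> skip
  v23 WRITE a 23 -> drop (> snap)
  v24 WRITE b 13 -> skip
  v25 WRITE a 26 -> drop (> snap)
  v26 WRITE a 32 -> drop (> snap)
  v27 WRITE a 3 -> drop (> snap)
  v28 WRITE b 3 -> skip
  v29 WRITE b 31 -> skip
Collected: [(1, 14), (2, 23), (5, 17)]

Answer: v1 14
v2 23
v5 17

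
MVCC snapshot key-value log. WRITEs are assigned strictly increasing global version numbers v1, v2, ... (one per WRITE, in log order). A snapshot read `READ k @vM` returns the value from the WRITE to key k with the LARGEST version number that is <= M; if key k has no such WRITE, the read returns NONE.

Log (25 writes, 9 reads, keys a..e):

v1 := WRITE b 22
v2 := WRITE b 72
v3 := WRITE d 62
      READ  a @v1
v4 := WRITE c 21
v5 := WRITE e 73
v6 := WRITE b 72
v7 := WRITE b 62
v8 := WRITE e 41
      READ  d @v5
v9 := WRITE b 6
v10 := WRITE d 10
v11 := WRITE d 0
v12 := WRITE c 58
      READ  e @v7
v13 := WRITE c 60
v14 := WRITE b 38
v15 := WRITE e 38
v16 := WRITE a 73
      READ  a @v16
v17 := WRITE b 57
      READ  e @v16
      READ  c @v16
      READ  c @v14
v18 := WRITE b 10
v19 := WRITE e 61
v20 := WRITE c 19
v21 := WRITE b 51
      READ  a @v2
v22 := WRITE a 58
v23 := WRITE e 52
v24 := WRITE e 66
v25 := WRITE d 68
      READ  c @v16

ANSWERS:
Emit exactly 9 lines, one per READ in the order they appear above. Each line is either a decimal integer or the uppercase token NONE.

Answer: NONE
62
73
73
38
60
60
NONE
60

Derivation:
v1: WRITE b=22  (b history now [(1, 22)])
v2: WRITE b=72  (b history now [(1, 22), (2, 72)])
v3: WRITE d=62  (d history now [(3, 62)])
READ a @v1: history=[] -> no version <= 1 -> NONE
v4: WRITE c=21  (c history now [(4, 21)])
v5: WRITE e=73  (e history now [(5, 73)])
v6: WRITE b=72  (b history now [(1, 22), (2, 72), (6, 72)])
v7: WRITE b=62  (b history now [(1, 22), (2, 72), (6, 72), (7, 62)])
v8: WRITE e=41  (e history now [(5, 73), (8, 41)])
READ d @v5: history=[(3, 62)] -> pick v3 -> 62
v9: WRITE b=6  (b history now [(1, 22), (2, 72), (6, 72), (7, 62), (9, 6)])
v10: WRITE d=10  (d history now [(3, 62), (10, 10)])
v11: WRITE d=0  (d history now [(3, 62), (10, 10), (11, 0)])
v12: WRITE c=58  (c history now [(4, 21), (12, 58)])
READ e @v7: history=[(5, 73), (8, 41)] -> pick v5 -> 73
v13: WRITE c=60  (c history now [(4, 21), (12, 58), (13, 60)])
v14: WRITE b=38  (b history now [(1, 22), (2, 72), (6, 72), (7, 62), (9, 6), (14, 38)])
v15: WRITE e=38  (e history now [(5, 73), (8, 41), (15, 38)])
v16: WRITE a=73  (a history now [(16, 73)])
READ a @v16: history=[(16, 73)] -> pick v16 -> 73
v17: WRITE b=57  (b history now [(1, 22), (2, 72), (6, 72), (7, 62), (9, 6), (14, 38), (17, 57)])
READ e @v16: history=[(5, 73), (8, 41), (15, 38)] -> pick v15 -> 38
READ c @v16: history=[(4, 21), (12, 58), (13, 60)] -> pick v13 -> 60
READ c @v14: history=[(4, 21), (12, 58), (13, 60)] -> pick v13 -> 60
v18: WRITE b=10  (b history now [(1, 22), (2, 72), (6, 72), (7, 62), (9, 6), (14, 38), (17, 57), (18, 10)])
v19: WRITE e=61  (e history now [(5, 73), (8, 41), (15, 38), (19, 61)])
v20: WRITE c=19  (c history now [(4, 21), (12, 58), (13, 60), (20, 19)])
v21: WRITE b=51  (b history now [(1, 22), (2, 72), (6, 72), (7, 62), (9, 6), (14, 38), (17, 57), (18, 10), (21, 51)])
READ a @v2: history=[(16, 73)] -> no version <= 2 -> NONE
v22: WRITE a=58  (a history now [(16, 73), (22, 58)])
v23: WRITE e=52  (e history now [(5, 73), (8, 41), (15, 38), (19, 61), (23, 52)])
v24: WRITE e=66  (e history now [(5, 73), (8, 41), (15, 38), (19, 61), (23, 52), (24, 66)])
v25: WRITE d=68  (d history now [(3, 62), (10, 10), (11, 0), (25, 68)])
READ c @v16: history=[(4, 21), (12, 58), (13, 60), (20, 19)] -> pick v13 -> 60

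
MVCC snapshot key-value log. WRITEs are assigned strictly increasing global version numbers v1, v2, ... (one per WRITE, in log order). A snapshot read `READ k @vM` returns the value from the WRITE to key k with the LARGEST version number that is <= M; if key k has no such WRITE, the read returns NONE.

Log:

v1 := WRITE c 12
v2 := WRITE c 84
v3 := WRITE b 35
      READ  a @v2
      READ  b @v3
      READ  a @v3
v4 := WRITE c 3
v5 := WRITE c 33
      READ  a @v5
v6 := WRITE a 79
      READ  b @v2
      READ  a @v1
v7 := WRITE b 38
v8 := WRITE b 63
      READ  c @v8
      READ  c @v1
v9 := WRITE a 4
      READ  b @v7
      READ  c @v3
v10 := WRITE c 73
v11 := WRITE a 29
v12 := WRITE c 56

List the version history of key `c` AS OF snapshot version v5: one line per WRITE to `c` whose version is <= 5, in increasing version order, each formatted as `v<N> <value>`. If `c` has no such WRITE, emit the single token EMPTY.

Answer: v1 12
v2 84
v4 3
v5 33

Derivation:
Scan writes for key=c with version <= 5:
  v1 WRITE c 12 -> keep
  v2 WRITE c 84 -> keep
  v3 WRITE b 35 -> skip
  v4 WRITE c 3 -> keep
  v5 WRITE c 33 -> keep
  v6 WRITE a 79 -> skip
  v7 WRITE b 38 -> skip
  v8 WRITE b 63 -> skip
  v9 WRITE a 4 -> skip
  v10 WRITE c 73 -> drop (> snap)
  v11 WRITE a 29 -> skip
  v12 WRITE c 56 -> drop (> snap)
Collected: [(1, 12), (2, 84), (4, 3), (5, 33)]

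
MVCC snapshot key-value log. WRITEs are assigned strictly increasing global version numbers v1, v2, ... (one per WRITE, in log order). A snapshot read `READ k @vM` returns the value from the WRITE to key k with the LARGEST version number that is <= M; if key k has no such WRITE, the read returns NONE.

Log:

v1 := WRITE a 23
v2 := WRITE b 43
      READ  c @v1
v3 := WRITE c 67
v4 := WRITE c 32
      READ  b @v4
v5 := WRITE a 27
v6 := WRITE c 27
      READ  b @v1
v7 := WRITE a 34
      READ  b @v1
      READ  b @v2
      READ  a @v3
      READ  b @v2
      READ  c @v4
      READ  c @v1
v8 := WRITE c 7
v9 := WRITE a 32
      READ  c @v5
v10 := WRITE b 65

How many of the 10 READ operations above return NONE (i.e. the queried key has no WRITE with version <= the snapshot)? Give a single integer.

v1: WRITE a=23  (a history now [(1, 23)])
v2: WRITE b=43  (b history now [(2, 43)])
READ c @v1: history=[] -> no version <= 1 -> NONE
v3: WRITE c=67  (c history now [(3, 67)])
v4: WRITE c=32  (c history now [(3, 67), (4, 32)])
READ b @v4: history=[(2, 43)] -> pick v2 -> 43
v5: WRITE a=27  (a history now [(1, 23), (5, 27)])
v6: WRITE c=27  (c history now [(3, 67), (4, 32), (6, 27)])
READ b @v1: history=[(2, 43)] -> no version <= 1 -> NONE
v7: WRITE a=34  (a history now [(1, 23), (5, 27), (7, 34)])
READ b @v1: history=[(2, 43)] -> no version <= 1 -> NONE
READ b @v2: history=[(2, 43)] -> pick v2 -> 43
READ a @v3: history=[(1, 23), (5, 27), (7, 34)] -> pick v1 -> 23
READ b @v2: history=[(2, 43)] -> pick v2 -> 43
READ c @v4: history=[(3, 67), (4, 32), (6, 27)] -> pick v4 -> 32
READ c @v1: history=[(3, 67), (4, 32), (6, 27)] -> no version <= 1 -> NONE
v8: WRITE c=7  (c history now [(3, 67), (4, 32), (6, 27), (8, 7)])
v9: WRITE a=32  (a history now [(1, 23), (5, 27), (7, 34), (9, 32)])
READ c @v5: history=[(3, 67), (4, 32), (6, 27), (8, 7)] -> pick v4 -> 32
v10: WRITE b=65  (b history now [(2, 43), (10, 65)])
Read results in order: ['NONE', '43', 'NONE', 'NONE', '43', '23', '43', '32', 'NONE', '32']
NONE count = 4

Answer: 4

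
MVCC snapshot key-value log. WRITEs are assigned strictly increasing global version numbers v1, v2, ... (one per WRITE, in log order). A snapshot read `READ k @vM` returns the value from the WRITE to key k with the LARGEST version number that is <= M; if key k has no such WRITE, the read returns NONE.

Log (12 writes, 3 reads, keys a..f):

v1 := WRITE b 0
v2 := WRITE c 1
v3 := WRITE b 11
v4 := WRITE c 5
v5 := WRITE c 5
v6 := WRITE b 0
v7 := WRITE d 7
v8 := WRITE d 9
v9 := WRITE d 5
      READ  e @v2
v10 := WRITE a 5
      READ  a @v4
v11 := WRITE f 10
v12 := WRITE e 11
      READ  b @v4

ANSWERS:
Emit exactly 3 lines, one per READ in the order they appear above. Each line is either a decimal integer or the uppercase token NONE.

Answer: NONE
NONE
11

Derivation:
v1: WRITE b=0  (b history now [(1, 0)])
v2: WRITE c=1  (c history now [(2, 1)])
v3: WRITE b=11  (b history now [(1, 0), (3, 11)])
v4: WRITE c=5  (c history now [(2, 1), (4, 5)])
v5: WRITE c=5  (c history now [(2, 1), (4, 5), (5, 5)])
v6: WRITE b=0  (b history now [(1, 0), (3, 11), (6, 0)])
v7: WRITE d=7  (d history now [(7, 7)])
v8: WRITE d=9  (d history now [(7, 7), (8, 9)])
v9: WRITE d=5  (d history now [(7, 7), (8, 9), (9, 5)])
READ e @v2: history=[] -> no version <= 2 -> NONE
v10: WRITE a=5  (a history now [(10, 5)])
READ a @v4: history=[(10, 5)] -> no version <= 4 -> NONE
v11: WRITE f=10  (f history now [(11, 10)])
v12: WRITE e=11  (e history now [(12, 11)])
READ b @v4: history=[(1, 0), (3, 11), (6, 0)] -> pick v3 -> 11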